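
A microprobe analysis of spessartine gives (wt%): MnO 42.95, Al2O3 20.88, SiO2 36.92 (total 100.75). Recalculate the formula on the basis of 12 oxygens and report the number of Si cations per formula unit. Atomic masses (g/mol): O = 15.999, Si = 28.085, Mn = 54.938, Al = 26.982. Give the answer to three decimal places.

MnO: 42.95/70.937 = 0.60547 mol → 0.60547 mol Mn, 0.60547 mol O.
Al2O3: 20.88/101.961 = 0.20478 mol → 0.40956 mol Al, 0.61434 mol O.
SiO2: 36.92/60.083 = 0.61448 mol → 0.61448 mol Si, 1.22896 mol O.
Total oxygen = 2.44877 mol. Normalization factor = 12/2.44877 = 4.90042.
Si per 12 O = 0.61448 × 4.90042 = 3.011.

3.011 Si apfu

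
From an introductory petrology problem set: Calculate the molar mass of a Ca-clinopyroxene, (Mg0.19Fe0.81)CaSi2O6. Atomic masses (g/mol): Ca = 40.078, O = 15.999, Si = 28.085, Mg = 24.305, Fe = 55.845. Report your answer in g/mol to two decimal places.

242.09 g/mol

The formula mass is the sum 0.19(24.305) + 0.81(55.845) + 1(40.078) + 2(28.085) + 6(15.999).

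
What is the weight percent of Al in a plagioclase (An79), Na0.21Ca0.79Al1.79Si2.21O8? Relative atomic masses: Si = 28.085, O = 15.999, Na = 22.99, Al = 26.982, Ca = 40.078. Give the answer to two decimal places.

Molar mass of Na0.21Ca0.79Al1.79Si2.21O8: 0.21×22.99 + 0.79×40.078 + 1.79×26.982 + 2.21×28.085 + 8×15.999 = 274.847 g/mol.
Mass of Al per formula unit: 1.79 × 26.982 = 48.298 g.
Weight fraction Al = 48.298 / 274.847 = 0.1757.

17.57 mass %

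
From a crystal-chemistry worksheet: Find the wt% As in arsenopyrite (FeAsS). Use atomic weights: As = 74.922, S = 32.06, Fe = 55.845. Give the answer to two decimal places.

M(FeAsS) = 162.827 g/mol.
As contributes 1 × 74.922 = 74.922 g per mole.
74.922/162.827 = 0.4601 → 46.01%.

46.01 weight percent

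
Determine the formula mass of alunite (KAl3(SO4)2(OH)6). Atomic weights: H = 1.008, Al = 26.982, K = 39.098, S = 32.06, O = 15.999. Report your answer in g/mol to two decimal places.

K: 1 × 39.098 = 39.0980
Al: 3 × 26.982 = 80.9460
S: 2 × 32.06 = 64.1200
O: 14 × 15.999 = 223.9860
H: 6 × 1.008 = 6.0480
Summing the contributions gives the formula mass.

414.20 g/mol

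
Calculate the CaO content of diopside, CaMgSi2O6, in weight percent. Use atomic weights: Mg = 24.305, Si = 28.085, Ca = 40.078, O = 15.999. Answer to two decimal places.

25.90 wt%

Molar mass of CaMgSi2O6 = 1*40.078 + 1*24.305 + 2*28.085 + 6*15.999 = 216.547 g/mol.
Each formula unit contains 1 Ca, equivalent to 1/1 = 1.0000 mol CaO.
M(CaO) = 1×40.078 + 1×15.999 = 56.077 g/mol.
Mass of CaO per formula unit = 1.0000 × 56.077 = 56.077 g.
CaO wt% = 56.077 / 216.547 × 100 = 25.90%.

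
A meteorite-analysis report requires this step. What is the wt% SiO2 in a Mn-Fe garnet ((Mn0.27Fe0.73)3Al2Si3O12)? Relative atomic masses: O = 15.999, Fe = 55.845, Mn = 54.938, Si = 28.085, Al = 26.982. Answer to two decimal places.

36.27 wt%

Formula mass = 497.007 g/mol.
3 Si → 3.0000 mol SiO2 per formula unit; M(SiO2) = 60.083, so SiO2 mass = 180.249 g.
180.249/497.007 × 100 = 36.27 wt%.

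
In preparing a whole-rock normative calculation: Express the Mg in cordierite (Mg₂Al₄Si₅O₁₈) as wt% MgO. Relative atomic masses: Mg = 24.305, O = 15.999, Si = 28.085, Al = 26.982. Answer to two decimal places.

M(Mg₂Al₄Si₅O₁₈) = 584.945 g/mol; M(MgO) = 40.304 g/mol.
Moles MgO per formula unit = 2 Mg ÷ 1 = 2.0000.
MgO fraction = (2.0000 × 40.304) / 584.945 = 80.608/584.945 = 0.1378.

13.78 wt%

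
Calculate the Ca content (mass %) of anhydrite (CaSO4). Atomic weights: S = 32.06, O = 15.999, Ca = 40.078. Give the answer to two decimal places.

29.44 mass %

Molar mass of CaSO4: 1·40.078 + 1·32.06 + 4·15.999 = 136.134 g/mol.
Mass of Ca per formula unit: 1 × 40.078 = 40.078 g.
Weight fraction Ca = 40.078 / 136.134 = 0.2944.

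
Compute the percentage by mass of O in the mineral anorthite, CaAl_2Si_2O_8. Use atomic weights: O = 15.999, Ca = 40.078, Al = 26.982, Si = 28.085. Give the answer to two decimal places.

Formula mass = 1×40.078 + 2×26.982 + 2×28.085 + 8×15.999 = 278.204 g/mol, of which 127.992 g is O.
So O makes up 127.992/278.204 = 0.4601 of the mass, i.e. 46.01%.

46.01 weight percent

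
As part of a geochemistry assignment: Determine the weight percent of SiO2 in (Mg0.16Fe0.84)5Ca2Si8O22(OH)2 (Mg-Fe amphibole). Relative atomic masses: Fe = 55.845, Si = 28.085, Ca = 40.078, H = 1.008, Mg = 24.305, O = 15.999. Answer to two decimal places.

50.87 wt%

M((Mg0.16Fe0.84)5Ca2Si8O22(OH)2) = 944.821 g/mol; M(SiO2) = 60.083 g/mol.
Moles SiO2 per formula unit = 8 Si ÷ 1 = 8.0000.
SiO2 fraction = (8.0000 × 60.083) / 944.821 = 480.664/944.821 = 0.5087.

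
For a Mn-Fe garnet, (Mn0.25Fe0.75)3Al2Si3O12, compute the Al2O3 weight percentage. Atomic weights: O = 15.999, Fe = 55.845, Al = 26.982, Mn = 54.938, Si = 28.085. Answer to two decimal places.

20.51 wt%

Molar mass of (Mn0.25Fe0.75)3Al2Si3O12 = 0.75*54.938 + 2.25*55.845 + 2*26.982 + 3*28.085 + 12*15.999 = 497.062 g/mol.
Each formula unit contains 2 Al, equivalent to 2/2 = 1.0000 mol Al2O3.
M(Al2O3) = 2×26.982 + 3×15.999 = 101.961 g/mol.
Mass of Al2O3 per formula unit = 1.0000 × 101.961 = 101.961 g.
Al2O3 wt% = 101.961 / 497.062 × 100 = 20.51%.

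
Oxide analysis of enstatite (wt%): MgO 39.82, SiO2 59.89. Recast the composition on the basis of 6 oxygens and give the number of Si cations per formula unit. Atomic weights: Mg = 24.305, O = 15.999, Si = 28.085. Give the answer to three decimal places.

MgO: 39.82/40.304 = 0.98799 mol → 0.98799 mol Mg, 0.98799 mol O.
SiO2: 59.89/60.083 = 0.99679 mol → 0.99679 mol Si, 1.99358 mol O.
Total oxygen = 2.98157 mol. Normalization factor = 6/2.98157 = 2.01236.
Si per 6 O = 0.99679 × 2.01236 = 2.006.

2.006 Si apfu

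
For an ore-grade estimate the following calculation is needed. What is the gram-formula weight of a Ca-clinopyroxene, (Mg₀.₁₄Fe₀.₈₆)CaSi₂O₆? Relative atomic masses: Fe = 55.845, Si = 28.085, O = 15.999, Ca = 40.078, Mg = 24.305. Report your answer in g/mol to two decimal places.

M = 0.14·24.305 + 0.86·55.845 + 1·40.078 + 2·28.085 + 6·15.999

243.67 g/mol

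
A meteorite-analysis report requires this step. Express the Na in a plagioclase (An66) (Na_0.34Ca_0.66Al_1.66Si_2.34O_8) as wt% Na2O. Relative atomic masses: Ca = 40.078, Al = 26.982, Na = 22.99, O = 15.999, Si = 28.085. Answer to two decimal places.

Molar mass of Na_0.34Ca_0.66Al_1.66Si_2.34O_8 = 0.34×22.99 + 0.66×40.078 + 1.66×26.982 + 2.34×28.085 + 8×15.999 = 272.769 g/mol.
Each formula unit contains 0.34 Na, equivalent to 0.34/2 = 0.1700 mol Na2O.
M(Na2O) = 2×22.99 + 1×15.999 = 61.979 g/mol.
Mass of Na2O per formula unit = 0.1700 × 61.979 = 10.536 g.
Na2O wt% = 10.536 / 272.769 × 100 = 3.86%.

3.86 wt%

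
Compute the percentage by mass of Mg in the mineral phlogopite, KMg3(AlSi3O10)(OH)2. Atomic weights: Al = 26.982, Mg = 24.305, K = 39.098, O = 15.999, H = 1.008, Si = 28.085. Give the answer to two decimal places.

17.47 wt%

Molar mass of KMg3(AlSi3O10)(OH)2: 1×39.098 + 3×24.305 + 1×26.982 + 3×28.085 + 12×15.999 + 2×1.008 = 417.254 g/mol.
Mass of Mg per formula unit: 3 × 24.305 = 72.915 g.
Weight fraction Mg = 72.915 / 417.254 = 0.1747.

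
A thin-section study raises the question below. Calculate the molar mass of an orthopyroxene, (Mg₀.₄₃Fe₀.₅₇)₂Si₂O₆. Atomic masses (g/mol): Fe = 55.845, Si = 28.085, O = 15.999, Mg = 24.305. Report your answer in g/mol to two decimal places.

236.73 g/mol

M = 0.86·24.305 + 1.14·55.845 + 2·28.085 + 6·15.999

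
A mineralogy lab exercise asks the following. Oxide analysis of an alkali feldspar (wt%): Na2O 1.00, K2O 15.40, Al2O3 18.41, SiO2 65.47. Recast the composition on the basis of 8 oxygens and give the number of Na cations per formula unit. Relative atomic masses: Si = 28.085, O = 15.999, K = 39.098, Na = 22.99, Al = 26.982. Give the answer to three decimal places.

0.089 Na apfu

1.00 wt% Na2O ÷ 61.979 g/mol = 0.01613 mol, giving 0.03226 Na and 0.01613 O.
15.40 wt% K2O ÷ 94.195 g/mol = 0.16349 mol, giving 0.32698 K and 0.16349 O.
18.41 wt% Al2O3 ÷ 101.961 g/mol = 0.18056 mol, giving 0.36112 Al and 0.54168 O.
65.47 wt% SiO2 ÷ 60.083 g/mol = 1.08966 mol, giving 1.08966 Si and 2.17932 O.
Oxygen sums to 2.90062; scaling by 8/2.90062 = 2.75803 puts the formula on 8 O.
Na: 0.03226 × 2.75803 = 0.089 atoms per formula unit.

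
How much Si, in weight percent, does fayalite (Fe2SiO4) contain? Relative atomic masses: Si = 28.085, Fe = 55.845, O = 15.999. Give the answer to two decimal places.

M(Fe2SiO4) = 203.771 g/mol.
Si contributes 1 × 28.085 = 28.085 g per mole.
28.085/203.771 = 0.1378 → 13.78%.

13.78 weight percent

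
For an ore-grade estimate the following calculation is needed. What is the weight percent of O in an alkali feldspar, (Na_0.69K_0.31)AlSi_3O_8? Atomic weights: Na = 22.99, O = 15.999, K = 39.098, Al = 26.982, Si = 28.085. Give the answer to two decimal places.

47.90 wt%

Formula mass = 0.69×22.99 + 0.31×39.098 + 1×26.982 + 3×28.085 + 8×15.999 = 267.212 g/mol, of which 127.992 g is O.
So O makes up 127.992/267.212 = 0.4790 of the mass, i.e. 47.90%.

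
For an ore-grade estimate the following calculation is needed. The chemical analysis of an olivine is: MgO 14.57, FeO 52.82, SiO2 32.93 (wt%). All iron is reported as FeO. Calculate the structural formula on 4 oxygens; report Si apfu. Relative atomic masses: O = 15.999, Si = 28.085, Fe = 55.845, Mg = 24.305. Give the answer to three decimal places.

1.000 Si apfu

MgO (M=40.304): mol = 0.36150; Mg = 0.36150, O = 0.36150.
FeO (M=71.844): mol = 0.73520; Fe = 0.73520, O = 0.73520.
SiO2 (M=60.083): mol = 0.54808; Si = 0.54808, O = 1.09616.
ΣO = 2.19286; factor = 4/ΣO = 1.82410.
Si apfu = 0.54808 × 1.82410 = 1.000.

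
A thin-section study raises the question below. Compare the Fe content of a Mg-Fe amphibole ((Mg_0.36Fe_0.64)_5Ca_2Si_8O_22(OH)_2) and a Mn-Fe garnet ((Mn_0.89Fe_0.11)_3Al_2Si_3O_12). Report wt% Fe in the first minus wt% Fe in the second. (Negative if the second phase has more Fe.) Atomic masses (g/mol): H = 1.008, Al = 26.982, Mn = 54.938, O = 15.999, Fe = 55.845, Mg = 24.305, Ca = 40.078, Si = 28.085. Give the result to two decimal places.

M((Mg_0.36Fe_0.64)_5Ca_2Si_8O_22(OH)_2) = 913.281 g/mol, so wt% Fe = 178.704/913.281 × 100 = 19.57%.
M((Mn_0.89Fe_0.11)_3Al_2Si_3O_12) = 495.320 g/mol, so wt% Fe = 18.429/495.320 × 100 = 3.72%.
19.57 − 3.72 = 15.85 pp.

15.85 percentage points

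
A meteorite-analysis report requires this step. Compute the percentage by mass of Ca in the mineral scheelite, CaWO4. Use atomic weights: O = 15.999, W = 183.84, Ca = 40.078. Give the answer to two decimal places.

M(CaWO4) = 287.914 g/mol.
Ca contributes 1 × 40.078 = 40.078 g per mole.
40.078/287.914 = 0.1392 → 13.92%.

13.92 wt%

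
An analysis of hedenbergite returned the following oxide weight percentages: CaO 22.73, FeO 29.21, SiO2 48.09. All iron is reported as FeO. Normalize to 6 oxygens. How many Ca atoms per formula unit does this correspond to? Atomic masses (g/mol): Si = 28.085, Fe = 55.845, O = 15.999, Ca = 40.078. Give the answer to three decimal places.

1.008 Ca apfu

CaO: 22.73/56.077 = 0.40534 mol → 0.40534 mol Ca, 0.40534 mol O.
FeO: 29.21/71.844 = 0.40658 mol → 0.40658 mol Fe, 0.40658 mol O.
SiO2: 48.09/60.083 = 0.80039 mol → 0.80039 mol Si, 1.60078 mol O.
Total oxygen = 2.41270 mol. Normalization factor = 6/2.41270 = 2.48684.
Ca per 6 O = 0.40534 × 2.48684 = 1.008.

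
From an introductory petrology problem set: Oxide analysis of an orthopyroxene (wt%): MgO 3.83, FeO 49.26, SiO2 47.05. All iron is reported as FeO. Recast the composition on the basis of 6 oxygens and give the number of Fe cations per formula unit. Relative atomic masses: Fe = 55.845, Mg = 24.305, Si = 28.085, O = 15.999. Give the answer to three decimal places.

1.753 Fe apfu

3.83 wt% MgO ÷ 40.304 g/mol = 0.09503 mol, giving 0.09503 Mg and 0.09503 O.
49.26 wt% FeO ÷ 71.844 g/mol = 0.68565 mol, giving 0.68565 Fe and 0.68565 O.
47.05 wt% SiO2 ÷ 60.083 g/mol = 0.78308 mol, giving 0.78308 Si and 1.56616 O.
Oxygen sums to 2.34684; scaling by 6/2.34684 = 2.55663 puts the formula on 6 O.
Fe: 0.68565 × 2.55663 = 1.753 atoms per formula unit.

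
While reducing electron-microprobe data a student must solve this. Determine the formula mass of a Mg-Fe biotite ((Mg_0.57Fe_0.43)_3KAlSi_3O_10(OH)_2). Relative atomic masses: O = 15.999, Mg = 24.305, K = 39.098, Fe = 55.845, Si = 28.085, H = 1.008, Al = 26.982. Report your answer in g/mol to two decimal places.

M = 1.71(24.305) + 1.29(55.845) + 1(39.098) + 1(26.982) + 3(28.085) + 12(15.999) + 2(1.008)

457.94 g/mol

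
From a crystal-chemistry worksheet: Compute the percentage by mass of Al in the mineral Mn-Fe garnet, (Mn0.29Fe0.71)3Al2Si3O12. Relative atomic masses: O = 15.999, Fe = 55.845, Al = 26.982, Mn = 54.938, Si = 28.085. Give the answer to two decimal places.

10.86 mass %

M((Mn0.29Fe0.71)3Al2Si3O12) = 496.953 g/mol.
Al contributes 2 × 26.982 = 53.964 g per mole.
53.964/496.953 = 0.1086 → 10.86%.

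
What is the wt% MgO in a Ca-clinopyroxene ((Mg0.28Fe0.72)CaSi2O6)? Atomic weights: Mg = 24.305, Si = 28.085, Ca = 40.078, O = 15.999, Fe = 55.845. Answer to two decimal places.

4.72 wt%

Formula mass = 239.256 g/mol.
0.28 Mg → 0.2800 mol MgO per formula unit; M(MgO) = 40.304, so MgO mass = 11.285 g.
11.285/239.256 × 100 = 4.72 wt%.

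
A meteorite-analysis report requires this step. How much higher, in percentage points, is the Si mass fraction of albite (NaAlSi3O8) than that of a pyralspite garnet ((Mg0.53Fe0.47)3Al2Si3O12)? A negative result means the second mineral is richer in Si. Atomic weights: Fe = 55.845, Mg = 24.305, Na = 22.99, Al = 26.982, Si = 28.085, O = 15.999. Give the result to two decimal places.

13.31 percentage points

First mineral: 84.255 g Si in 262.219 g formula = 32.13 wt% Si.
Second mineral: 84.255 g Si in 447.593 g formula = 18.82 wt% Si.
32.13% − 18.82% gives a difference of 13.31 percentage points.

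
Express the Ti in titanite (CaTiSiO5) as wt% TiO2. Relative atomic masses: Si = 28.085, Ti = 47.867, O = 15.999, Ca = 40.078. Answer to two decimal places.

40.74 wt%

M(CaTiSiO5) = 196.025 g/mol; M(TiO2) = 79.865 g/mol.
Moles TiO2 per formula unit = 1 Ti ÷ 1 = 1.0000.
TiO2 fraction = (1.0000 × 79.865) / 196.025 = 79.865/196.025 = 0.4074.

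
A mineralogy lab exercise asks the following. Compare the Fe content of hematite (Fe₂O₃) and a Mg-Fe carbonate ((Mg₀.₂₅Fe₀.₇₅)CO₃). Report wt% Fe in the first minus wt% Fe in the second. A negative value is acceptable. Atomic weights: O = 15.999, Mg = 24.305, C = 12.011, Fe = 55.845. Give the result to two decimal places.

31.15 percentage points

M(Fe₂O₃) = 159.687 g/mol, so wt% Fe = 111.690/159.687 × 100 = 69.94%.
M((Mg₀.₂₅Fe₀.₇₅)CO₃) = 107.968 g/mol, so wt% Fe = 41.884/107.968 × 100 = 38.79%.
69.94 − 38.79 = 31.15 pp.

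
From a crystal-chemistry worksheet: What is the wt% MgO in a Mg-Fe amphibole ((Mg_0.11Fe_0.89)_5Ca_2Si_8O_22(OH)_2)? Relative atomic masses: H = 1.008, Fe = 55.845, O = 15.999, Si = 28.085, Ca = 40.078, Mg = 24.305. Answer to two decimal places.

2.33 wt%

M((Mg_0.11Fe_0.89)_5Ca_2Si_8O_22(OH)_2) = 952.706 g/mol; M(MgO) = 40.304 g/mol.
Moles MgO per formula unit = 0.55 Mg ÷ 1 = 0.5500.
MgO fraction = (0.5500 × 40.304) / 952.706 = 22.167/952.706 = 0.0233.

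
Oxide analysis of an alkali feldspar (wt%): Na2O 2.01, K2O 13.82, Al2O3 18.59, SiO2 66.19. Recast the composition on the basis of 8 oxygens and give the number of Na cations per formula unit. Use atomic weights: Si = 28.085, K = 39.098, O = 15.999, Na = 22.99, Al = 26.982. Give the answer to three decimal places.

Na2O: 2.01/61.979 = 0.03243 mol → 0.06486 mol Na, 0.03243 mol O.
K2O: 13.82/94.195 = 0.14672 mol → 0.29344 mol K, 0.14672 mol O.
Al2O3: 18.59/101.961 = 0.18232 mol → 0.36464 mol Al, 0.54696 mol O.
SiO2: 66.19/60.083 = 1.10164 mol → 1.10164 mol Si, 2.20328 mol O.
Total oxygen = 2.92939 mol. Normalization factor = 8/2.92939 = 2.73094.
Na per 8 O = 0.06486 × 2.73094 = 0.177.

0.177 Na apfu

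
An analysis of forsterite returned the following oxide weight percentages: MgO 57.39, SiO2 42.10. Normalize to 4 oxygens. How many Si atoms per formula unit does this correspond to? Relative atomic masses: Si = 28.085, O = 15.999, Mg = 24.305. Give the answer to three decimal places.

MgO: 57.39/40.304 = 1.42393 mol → 1.42393 mol Mg, 1.42393 mol O.
SiO2: 42.10/60.083 = 0.70070 mol → 0.70070 mol Si, 1.40140 mol O.
Total oxygen = 2.82533 mol. Normalization factor = 4/2.82533 = 1.41576.
Si per 4 O = 0.70070 × 1.41576 = 0.992.

0.992 Si apfu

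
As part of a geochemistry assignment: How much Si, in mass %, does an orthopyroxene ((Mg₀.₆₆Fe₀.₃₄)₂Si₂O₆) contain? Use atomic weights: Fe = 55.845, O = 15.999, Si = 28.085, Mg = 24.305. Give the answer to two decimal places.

25.28 mass %

Molar mass of (Mg₀.₆₆Fe₀.₃₄)₂Si₂O₆: 1.32*24.305 + 0.68*55.845 + 2*28.085 + 6*15.999 = 222.221 g/mol.
Mass of Si per formula unit: 2 × 28.085 = 56.170 g.
Weight fraction Si = 56.170 / 222.221 = 0.2528.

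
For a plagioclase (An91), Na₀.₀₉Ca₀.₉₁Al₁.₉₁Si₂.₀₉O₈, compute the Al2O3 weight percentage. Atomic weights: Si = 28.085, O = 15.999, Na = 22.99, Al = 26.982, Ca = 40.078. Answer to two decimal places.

35.18 wt%

Formula mass = 276.765 g/mol.
1.91 Al → 0.9550 mol Al2O3 per formula unit; M(Al2O3) = 101.961, so Al2O3 mass = 97.373 g.
97.373/276.765 × 100 = 35.18 wt%.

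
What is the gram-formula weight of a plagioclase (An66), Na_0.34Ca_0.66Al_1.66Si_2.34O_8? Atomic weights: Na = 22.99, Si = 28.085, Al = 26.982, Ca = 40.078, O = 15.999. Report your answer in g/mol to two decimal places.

272.77 g/mol

M = 0.34·22.99 + 0.66·40.078 + 1.66·26.982 + 2.34·28.085 + 8·15.999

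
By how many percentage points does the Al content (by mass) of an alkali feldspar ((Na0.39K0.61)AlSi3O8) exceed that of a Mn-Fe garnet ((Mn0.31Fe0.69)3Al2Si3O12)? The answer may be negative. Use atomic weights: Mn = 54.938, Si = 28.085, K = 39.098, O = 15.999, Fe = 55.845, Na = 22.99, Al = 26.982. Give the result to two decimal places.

M((Na0.39K0.61)AlSi3O8) = 272.045 g/mol, so wt% Al = 26.982/272.045 × 100 = 9.92%.
M((Mn0.31Fe0.69)3Al2Si3O12) = 496.898 g/mol, so wt% Al = 53.964/496.898 × 100 = 10.86%.
9.92 − 10.86 = -0.94 pp.

-0.94 percentage points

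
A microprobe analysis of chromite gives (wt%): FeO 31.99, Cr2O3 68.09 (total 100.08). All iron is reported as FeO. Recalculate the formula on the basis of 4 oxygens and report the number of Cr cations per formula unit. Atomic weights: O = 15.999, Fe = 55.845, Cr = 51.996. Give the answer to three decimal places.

2.003 Cr apfu

31.99 wt% FeO ÷ 71.844 g/mol = 0.44527 mol, giving 0.44527 Fe and 0.44527 O.
68.09 wt% Cr2O3 ÷ 151.989 g/mol = 0.44799 mol, giving 0.89598 Cr and 1.34397 O.
Oxygen sums to 1.78924; scaling by 4/1.78924 = 2.23559 puts the formula on 4 O.
Cr: 0.89598 × 2.23559 = 2.003 atoms per formula unit.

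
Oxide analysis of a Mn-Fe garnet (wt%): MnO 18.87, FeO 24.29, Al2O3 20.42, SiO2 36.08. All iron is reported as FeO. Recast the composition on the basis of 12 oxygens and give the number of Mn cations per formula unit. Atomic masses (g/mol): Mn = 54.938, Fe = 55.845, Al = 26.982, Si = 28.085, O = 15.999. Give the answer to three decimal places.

MnO: 18.87/70.937 = 0.26601 mol → 0.26601 mol Mn, 0.26601 mol O.
FeO: 24.29/71.844 = 0.33809 mol → 0.33809 mol Fe, 0.33809 mol O.
Al2O3: 20.42/101.961 = 0.20027 mol → 0.40054 mol Al, 0.60081 mol O.
SiO2: 36.08/60.083 = 0.60050 mol → 0.60050 mol Si, 1.20100 mol O.
Total oxygen = 2.40591 mol. Normalization factor = 12/2.40591 = 4.98772.
Mn per 12 O = 0.26601 × 4.98772 = 1.327.

1.327 Mn apfu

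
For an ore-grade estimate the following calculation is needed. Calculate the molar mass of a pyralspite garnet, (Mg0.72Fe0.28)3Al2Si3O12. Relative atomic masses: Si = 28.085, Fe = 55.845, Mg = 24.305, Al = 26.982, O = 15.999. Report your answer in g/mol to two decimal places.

The formula mass is the sum 2.16(24.305) + 0.84(55.845) + 2(26.982) + 3(28.085) + 12(15.999).

429.62 g/mol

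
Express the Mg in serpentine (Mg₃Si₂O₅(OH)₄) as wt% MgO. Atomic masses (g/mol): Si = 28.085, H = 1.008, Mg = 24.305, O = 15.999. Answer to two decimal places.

43.63 wt%

Molar mass of Mg₃Si₂O₅(OH)₄ = 3·24.305 + 2·28.085 + 9·15.999 + 4·1.008 = 277.108 g/mol.
Each formula unit contains 3 Mg, equivalent to 3/1 = 3.0000 mol MgO.
M(MgO) = 1×24.305 + 1×15.999 = 40.304 g/mol.
Mass of MgO per formula unit = 3.0000 × 40.304 = 120.912 g.
MgO wt% = 120.912 / 277.108 × 100 = 43.63%.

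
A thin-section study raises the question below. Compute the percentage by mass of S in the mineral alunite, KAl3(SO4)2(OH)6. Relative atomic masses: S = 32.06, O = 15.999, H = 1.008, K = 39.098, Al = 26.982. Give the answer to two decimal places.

M(KAl3(SO4)2(OH)6) = 414.198 g/mol.
S contributes 2 × 32.06 = 64.120 g per mole.
64.120/414.198 = 0.1548 → 15.48%.

15.48 mass %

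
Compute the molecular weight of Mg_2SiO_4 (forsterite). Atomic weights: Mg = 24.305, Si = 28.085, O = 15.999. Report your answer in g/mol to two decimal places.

Mg: 2 × 24.305 = 48.6100
Si: 1 × 28.085 = 28.0850
O: 4 × 15.999 = 63.9960
Summing the contributions gives the formula mass.

140.69 g/mol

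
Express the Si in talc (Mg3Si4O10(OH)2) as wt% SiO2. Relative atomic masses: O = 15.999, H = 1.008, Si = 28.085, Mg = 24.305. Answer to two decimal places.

63.37 wt%

Formula mass = 379.259 g/mol.
4 Si → 4.0000 mol SiO2 per formula unit; M(SiO2) = 60.083, so SiO2 mass = 240.332 g.
240.332/379.259 × 100 = 63.37 wt%.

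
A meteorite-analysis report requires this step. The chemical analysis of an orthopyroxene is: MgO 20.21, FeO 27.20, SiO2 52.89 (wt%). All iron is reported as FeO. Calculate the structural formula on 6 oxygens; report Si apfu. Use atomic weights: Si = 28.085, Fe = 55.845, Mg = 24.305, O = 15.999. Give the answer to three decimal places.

2.000 Si apfu

MgO (M=40.304): mol = 0.50144; Mg = 0.50144, O = 0.50144.
FeO (M=71.844): mol = 0.37860; Fe = 0.37860, O = 0.37860.
SiO2 (M=60.083): mol = 0.88028; Si = 0.88028, O = 1.76056.
ΣO = 2.64060; factor = 6/ΣO = 2.27221.
Si apfu = 0.88028 × 2.27221 = 2.000.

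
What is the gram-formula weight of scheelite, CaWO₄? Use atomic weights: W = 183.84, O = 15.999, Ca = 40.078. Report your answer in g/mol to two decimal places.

287.91 g/mol

The formula mass is the sum 1×40.078 + 1×183.84 + 4×15.999.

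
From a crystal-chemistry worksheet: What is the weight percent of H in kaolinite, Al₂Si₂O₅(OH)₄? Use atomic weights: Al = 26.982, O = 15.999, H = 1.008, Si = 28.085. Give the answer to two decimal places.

Formula mass = 2·26.982 + 2·28.085 + 9·15.999 + 4·1.008 = 258.157 g/mol, of which 4.032 g is H.
So H makes up 4.032/258.157 = 0.0156 of the mass, i.e. 1.56%.

1.56 weight percent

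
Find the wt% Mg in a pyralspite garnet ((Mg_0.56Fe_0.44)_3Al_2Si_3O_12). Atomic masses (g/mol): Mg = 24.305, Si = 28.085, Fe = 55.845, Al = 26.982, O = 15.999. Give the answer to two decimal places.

9.18 wt%

Formula mass = 1.68*24.305 + 1.32*55.845 + 2*26.982 + 3*28.085 + 12*15.999 = 444.755 g/mol, of which 40.832 g is Mg.
So Mg makes up 40.832/444.755 = 0.0918 of the mass, i.e. 9.18%.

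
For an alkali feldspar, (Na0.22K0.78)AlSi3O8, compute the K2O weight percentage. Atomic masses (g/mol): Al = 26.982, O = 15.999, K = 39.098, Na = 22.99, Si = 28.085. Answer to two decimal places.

Formula mass = 274.783 g/mol.
0.78 K → 0.3900 mol K2O per formula unit; M(K2O) = 94.195, so K2O mass = 36.736 g.
36.736/274.783 × 100 = 13.37 wt%.

13.37 wt%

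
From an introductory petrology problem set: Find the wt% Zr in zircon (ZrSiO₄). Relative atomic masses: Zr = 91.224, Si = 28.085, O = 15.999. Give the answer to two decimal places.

Formula mass = 1·91.224 + 1·28.085 + 4·15.999 = 183.305 g/mol, of which 91.224 g is Zr.
So Zr makes up 91.224/183.305 = 0.4977 of the mass, i.e. 49.77%.

49.77 mass %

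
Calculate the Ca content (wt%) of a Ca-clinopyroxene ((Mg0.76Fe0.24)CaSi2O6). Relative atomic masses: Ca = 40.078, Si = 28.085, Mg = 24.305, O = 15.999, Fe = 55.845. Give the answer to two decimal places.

M((Mg0.76Fe0.24)CaSi2O6) = 224.117 g/mol.
Ca contributes 1 × 40.078 = 40.078 g per mole.
40.078/224.117 = 0.1788 → 17.88%.

17.88 wt%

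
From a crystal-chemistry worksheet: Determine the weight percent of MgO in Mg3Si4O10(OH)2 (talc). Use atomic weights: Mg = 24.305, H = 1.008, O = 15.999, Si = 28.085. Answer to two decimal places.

Molar mass of Mg3Si4O10(OH)2 = 3*24.305 + 4*28.085 + 12*15.999 + 2*1.008 = 379.259 g/mol.
Each formula unit contains 3 Mg, equivalent to 3/1 = 3.0000 mol MgO.
M(MgO) = 1×24.305 + 1×15.999 = 40.304 g/mol.
Mass of MgO per formula unit = 3.0000 × 40.304 = 120.912 g.
MgO wt% = 120.912 / 379.259 × 100 = 31.88%.

31.88 wt%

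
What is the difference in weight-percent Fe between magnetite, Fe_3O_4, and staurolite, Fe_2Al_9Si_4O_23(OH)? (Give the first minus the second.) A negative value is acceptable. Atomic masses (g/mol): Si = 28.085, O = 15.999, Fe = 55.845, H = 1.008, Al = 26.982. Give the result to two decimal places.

M(Fe_3O_4) = 231.531 g/mol, so wt% Fe = 167.535/231.531 × 100 = 72.36%.
M(Fe_2Al_9Si_4O_23(OH)) = 851.852 g/mol, so wt% Fe = 111.690/851.852 × 100 = 13.11%.
72.36 − 13.11 = 59.25 pp.

59.25 percentage points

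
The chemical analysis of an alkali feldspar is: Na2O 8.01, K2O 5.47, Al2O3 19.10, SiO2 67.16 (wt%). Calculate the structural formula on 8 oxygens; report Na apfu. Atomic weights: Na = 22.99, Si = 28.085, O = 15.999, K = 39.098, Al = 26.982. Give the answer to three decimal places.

0.693 Na apfu

Na2O (M=61.979): mol = 0.12924; Na = 0.25848, O = 0.12924.
K2O (M=94.195): mol = 0.05807; K = 0.11614, O = 0.05807.
Al2O3 (M=101.961): mol = 0.18733; Al = 0.37466, O = 0.56199.
SiO2 (M=60.083): mol = 1.11779; Si = 1.11779, O = 2.23558.
ΣO = 2.98488; factor = 8/ΣO = 2.68017.
Na apfu = 0.25848 × 2.68017 = 0.693.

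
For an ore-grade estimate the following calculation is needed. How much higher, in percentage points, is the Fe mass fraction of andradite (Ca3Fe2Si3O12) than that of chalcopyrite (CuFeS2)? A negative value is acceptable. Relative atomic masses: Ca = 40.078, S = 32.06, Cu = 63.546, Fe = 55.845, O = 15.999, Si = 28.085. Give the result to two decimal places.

-8.45 percentage points

Fe in Ca3Fe2Si3O12: molar mass 508.167 g/mol; 2×55.845 = 111.690 g → 21.98 wt%.
Fe in CuFeS2: molar mass 183.511 g/mol; 1×55.845 = 55.845 g → 30.43 wt%.
Difference = 21.98 − 30.43 = -8.45 percentage points.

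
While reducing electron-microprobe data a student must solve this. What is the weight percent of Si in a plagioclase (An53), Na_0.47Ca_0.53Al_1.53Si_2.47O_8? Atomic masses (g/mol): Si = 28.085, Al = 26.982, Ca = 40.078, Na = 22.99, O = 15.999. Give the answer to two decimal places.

M(Na_0.47Ca_0.53Al_1.53Si_2.47O_8) = 270.691 g/mol.
Si contributes 2.47 × 28.085 = 69.370 g per mole.
69.370/270.691 = 0.2563 → 25.63%.

25.63 weight percent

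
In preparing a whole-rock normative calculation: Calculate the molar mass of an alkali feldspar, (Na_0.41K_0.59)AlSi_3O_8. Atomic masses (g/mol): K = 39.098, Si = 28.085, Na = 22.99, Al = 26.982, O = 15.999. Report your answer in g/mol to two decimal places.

271.72 g/mol

Na: 0.41 × 22.99 = 9.4259
K: 0.59 × 39.098 = 23.0678
Al: 1 × 26.982 = 26.9820
Si: 3 × 28.085 = 84.2550
O: 8 × 15.999 = 127.9920
Summing the contributions gives the formula mass.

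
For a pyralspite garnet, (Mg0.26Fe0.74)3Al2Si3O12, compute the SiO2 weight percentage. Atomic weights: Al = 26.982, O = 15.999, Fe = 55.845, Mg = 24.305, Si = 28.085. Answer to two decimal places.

38.10 wt%

Formula mass = 473.141 g/mol.
3 Si → 3.0000 mol SiO2 per formula unit; M(SiO2) = 60.083, so SiO2 mass = 180.249 g.
180.249/473.141 × 100 = 38.10 wt%.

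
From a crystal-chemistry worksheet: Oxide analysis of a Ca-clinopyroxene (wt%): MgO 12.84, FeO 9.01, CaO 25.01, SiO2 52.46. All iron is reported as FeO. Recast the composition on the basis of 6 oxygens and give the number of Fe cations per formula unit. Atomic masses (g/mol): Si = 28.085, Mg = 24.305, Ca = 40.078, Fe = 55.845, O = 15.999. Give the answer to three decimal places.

MgO: 12.84/40.304 = 0.31858 mol → 0.31858 mol Mg, 0.31858 mol O.
FeO: 9.01/71.844 = 0.12541 mol → 0.12541 mol Fe, 0.12541 mol O.
CaO: 25.01/56.077 = 0.44599 mol → 0.44599 mol Ca, 0.44599 mol O.
SiO2: 52.46/60.083 = 0.87313 mol → 0.87313 mol Si, 1.74626 mol O.
Total oxygen = 2.63624 mol. Normalization factor = 6/2.63624 = 2.27597.
Fe per 6 O = 0.12541 × 2.27597 = 0.285.

0.285 Fe apfu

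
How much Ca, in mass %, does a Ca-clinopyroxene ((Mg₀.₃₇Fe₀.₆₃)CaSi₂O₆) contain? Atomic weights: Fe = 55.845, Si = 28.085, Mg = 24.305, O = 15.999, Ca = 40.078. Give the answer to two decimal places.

M((Mg₀.₃₇Fe₀.₆₃)CaSi₂O₆) = 236.417 g/mol.
Ca contributes 1 × 40.078 = 40.078 g per mole.
40.078/236.417 = 0.1695 → 16.95%.

16.95 mass %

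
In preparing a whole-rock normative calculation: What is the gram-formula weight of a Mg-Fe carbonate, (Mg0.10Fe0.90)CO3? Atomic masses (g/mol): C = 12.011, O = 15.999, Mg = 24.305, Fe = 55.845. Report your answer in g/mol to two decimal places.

M = 0.10·24.305 + 0.90·55.845 + 1·12.011 + 3·15.999

112.70 g/mol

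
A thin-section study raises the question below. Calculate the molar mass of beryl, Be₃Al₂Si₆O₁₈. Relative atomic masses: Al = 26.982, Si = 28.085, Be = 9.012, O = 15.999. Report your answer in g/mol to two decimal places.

537.49 g/mol

M = 3*9.012 + 2*26.982 + 6*28.085 + 18*15.999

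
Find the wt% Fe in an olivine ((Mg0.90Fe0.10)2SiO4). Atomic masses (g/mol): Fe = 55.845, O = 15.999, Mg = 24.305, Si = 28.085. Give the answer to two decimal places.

7.60 wt%

Molar mass of (Mg0.90Fe0.10)2SiO4: 1.80·24.305 + 0.20·55.845 + 1·28.085 + 4·15.999 = 146.999 g/mol.
Mass of Fe per formula unit: 0.20 × 55.845 = 11.169 g.
Weight fraction Fe = 11.169 / 146.999 = 0.0760.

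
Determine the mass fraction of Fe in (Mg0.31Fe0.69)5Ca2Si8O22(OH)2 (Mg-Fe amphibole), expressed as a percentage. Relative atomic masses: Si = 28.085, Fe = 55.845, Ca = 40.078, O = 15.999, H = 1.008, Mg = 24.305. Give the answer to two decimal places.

Formula mass = 1.55*24.305 + 3.45*55.845 + 2*40.078 + 8*28.085 + 24*15.999 + 2*1.008 = 921.166 g/mol, of which 192.665 g is Fe.
So Fe makes up 192.665/921.166 = 0.2092 of the mass, i.e. 20.92%.

20.92 wt%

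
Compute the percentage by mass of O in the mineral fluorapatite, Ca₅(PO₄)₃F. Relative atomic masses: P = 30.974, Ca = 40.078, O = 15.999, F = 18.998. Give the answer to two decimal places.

Formula mass = 5·40.078 + 3·30.974 + 12·15.999 + 1·18.998 = 504.298 g/mol, of which 191.988 g is O.
So O makes up 191.988/504.298 = 0.3807 of the mass, i.e. 38.07%.

38.07 weight percent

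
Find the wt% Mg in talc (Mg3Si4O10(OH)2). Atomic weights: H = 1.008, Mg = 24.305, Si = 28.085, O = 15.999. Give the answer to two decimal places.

Molar mass of Mg3Si4O10(OH)2: 3·24.305 + 4·28.085 + 12·15.999 + 2·1.008 = 379.259 g/mol.
Mass of Mg per formula unit: 3 × 24.305 = 72.915 g.
Weight fraction Mg = 72.915 / 379.259 = 0.1923.

19.23 wt%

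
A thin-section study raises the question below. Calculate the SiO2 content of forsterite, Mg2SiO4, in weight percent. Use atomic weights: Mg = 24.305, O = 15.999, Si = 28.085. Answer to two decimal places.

42.71 wt%

Formula mass = 140.691 g/mol.
1 Si → 1.0000 mol SiO2 per formula unit; M(SiO2) = 60.083, so SiO2 mass = 60.083 g.
60.083/140.691 × 100 = 42.71 wt%.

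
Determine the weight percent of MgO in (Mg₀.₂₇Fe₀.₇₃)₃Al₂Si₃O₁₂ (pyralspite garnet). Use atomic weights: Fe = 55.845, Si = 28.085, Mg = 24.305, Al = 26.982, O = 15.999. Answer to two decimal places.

6.91 wt%

Formula mass = 472.195 g/mol.
0.81 Mg → 0.8100 mol MgO per formula unit; M(MgO) = 40.304, so MgO mass = 32.646 g.
32.646/472.195 × 100 = 6.91 wt%.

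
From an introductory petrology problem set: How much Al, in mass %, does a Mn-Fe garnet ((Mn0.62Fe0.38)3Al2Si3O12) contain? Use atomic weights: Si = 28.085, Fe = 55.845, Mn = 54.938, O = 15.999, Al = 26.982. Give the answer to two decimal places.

10.88 mass %

Formula mass = 1.86×54.938 + 1.14×55.845 + 2×26.982 + 3×28.085 + 12×15.999 = 496.055 g/mol, of which 53.964 g is Al.
So Al makes up 53.964/496.055 = 0.1088 of the mass, i.e. 10.88%.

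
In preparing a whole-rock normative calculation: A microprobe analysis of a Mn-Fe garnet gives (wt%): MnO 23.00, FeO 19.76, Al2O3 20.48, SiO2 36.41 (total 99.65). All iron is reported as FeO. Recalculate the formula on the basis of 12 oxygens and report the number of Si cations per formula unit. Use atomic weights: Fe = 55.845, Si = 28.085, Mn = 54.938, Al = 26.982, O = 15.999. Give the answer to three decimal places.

3.013 Si apfu

MnO (M=70.937): mol = 0.32423; Mn = 0.32423, O = 0.32423.
FeO (M=71.844): mol = 0.27504; Fe = 0.27504, O = 0.27504.
Al2O3 (M=101.961): mol = 0.20086; Al = 0.40172, O = 0.60258.
SiO2 (M=60.083): mol = 0.60600; Si = 0.60600, O = 1.21200.
ΣO = 2.41385; factor = 12/ΣO = 4.97131.
Si apfu = 0.60600 × 4.97131 = 3.013.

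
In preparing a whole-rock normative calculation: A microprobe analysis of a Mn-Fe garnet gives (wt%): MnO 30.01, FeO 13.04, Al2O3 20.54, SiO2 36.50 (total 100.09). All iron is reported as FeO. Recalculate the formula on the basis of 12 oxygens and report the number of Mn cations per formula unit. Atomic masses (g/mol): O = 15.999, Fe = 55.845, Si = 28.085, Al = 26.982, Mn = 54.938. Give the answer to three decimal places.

30.01 wt% MnO ÷ 70.937 g/mol = 0.42305 mol, giving 0.42305 Mn and 0.42305 O.
13.04 wt% FeO ÷ 71.844 g/mol = 0.18150 mol, giving 0.18150 Fe and 0.18150 O.
20.54 wt% Al2O3 ÷ 101.961 g/mol = 0.20145 mol, giving 0.40290 Al and 0.60435 O.
36.50 wt% SiO2 ÷ 60.083 g/mol = 0.60749 mol, giving 0.60749 Si and 1.21498 O.
Oxygen sums to 2.42388; scaling by 12/2.42388 = 4.95074 puts the formula on 12 O.
Mn: 0.42305 × 4.95074 = 2.094 atoms per formula unit.

2.094 Mn apfu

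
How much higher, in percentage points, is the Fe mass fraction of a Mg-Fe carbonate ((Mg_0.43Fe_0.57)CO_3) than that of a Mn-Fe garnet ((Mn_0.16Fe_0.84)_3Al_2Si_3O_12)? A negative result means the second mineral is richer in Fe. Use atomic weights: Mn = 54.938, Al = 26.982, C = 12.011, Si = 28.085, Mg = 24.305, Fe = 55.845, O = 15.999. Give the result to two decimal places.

First mineral: 31.832 g Fe in 102.291 g formula = 31.12 wt% Fe.
Second mineral: 140.729 g Fe in 497.307 g formula = 28.30 wt% Fe.
31.12% − 28.30% gives a difference of 2.82 percentage points.

2.82 percentage points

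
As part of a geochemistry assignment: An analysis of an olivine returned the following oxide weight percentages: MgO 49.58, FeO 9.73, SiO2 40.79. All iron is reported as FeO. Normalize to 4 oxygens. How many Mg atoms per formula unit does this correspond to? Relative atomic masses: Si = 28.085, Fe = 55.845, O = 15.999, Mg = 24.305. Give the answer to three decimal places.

MgO (M=40.304): mol = 1.23015; Mg = 1.23015, O = 1.23015.
FeO (M=71.844): mol = 0.13543; Fe = 0.13543, O = 0.13543.
SiO2 (M=60.083): mol = 0.67889; Si = 0.67889, O = 1.35778.
ΣO = 2.72336; factor = 4/ΣO = 1.46877.
Mg apfu = 1.23015 × 1.46877 = 1.807.

1.807 Mg apfu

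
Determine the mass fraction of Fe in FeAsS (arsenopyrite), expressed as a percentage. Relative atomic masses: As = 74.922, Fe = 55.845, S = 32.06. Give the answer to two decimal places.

Molar mass of FeAsS: 1×55.845 + 1×74.922 + 1×32.06 = 162.827 g/mol.
Mass of Fe per formula unit: 1 × 55.845 = 55.845 g.
Weight fraction Fe = 55.845 / 162.827 = 0.3430.

34.30 wt%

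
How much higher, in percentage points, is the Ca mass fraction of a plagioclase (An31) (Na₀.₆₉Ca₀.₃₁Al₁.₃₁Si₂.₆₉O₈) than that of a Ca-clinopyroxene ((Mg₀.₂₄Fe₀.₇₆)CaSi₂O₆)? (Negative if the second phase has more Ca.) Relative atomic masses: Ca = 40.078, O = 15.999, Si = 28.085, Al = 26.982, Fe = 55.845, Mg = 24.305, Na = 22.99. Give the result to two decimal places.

-12.01 percentage points

First mineral: 12.424 g Ca in 267.174 g formula = 4.65 wt% Ca.
Second mineral: 40.078 g Ca in 240.517 g formula = 16.66 wt% Ca.
4.65% − 16.66% gives a difference of -12.01 percentage points.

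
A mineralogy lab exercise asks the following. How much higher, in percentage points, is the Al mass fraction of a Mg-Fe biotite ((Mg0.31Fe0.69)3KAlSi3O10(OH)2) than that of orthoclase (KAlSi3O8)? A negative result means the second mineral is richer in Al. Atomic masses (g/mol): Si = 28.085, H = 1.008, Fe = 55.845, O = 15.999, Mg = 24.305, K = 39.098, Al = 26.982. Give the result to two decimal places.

M((Mg0.31Fe0.69)3KAlSi3O10(OH)2) = 482.542 g/mol, so wt% Al = 26.982/482.542 × 100 = 5.59%.
M(KAlSi3O8) = 278.327 g/mol, so wt% Al = 26.982/278.327 × 100 = 9.69%.
5.59 − 9.69 = -4.10 pp.

-4.10 percentage points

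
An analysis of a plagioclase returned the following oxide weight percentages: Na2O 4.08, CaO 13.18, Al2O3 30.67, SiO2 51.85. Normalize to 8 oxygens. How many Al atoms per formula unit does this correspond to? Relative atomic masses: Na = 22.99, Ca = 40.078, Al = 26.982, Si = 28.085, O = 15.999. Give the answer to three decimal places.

1.643 Al apfu

Na2O: 4.08/61.979 = 0.06583 mol → 0.13166 mol Na, 0.06583 mol O.
CaO: 13.18/56.077 = 0.23503 mol → 0.23503 mol Ca, 0.23503 mol O.
Al2O3: 30.67/101.961 = 0.30080 mol → 0.60160 mol Al, 0.90240 mol O.
SiO2: 51.85/60.083 = 0.86297 mol → 0.86297 mol Si, 1.72594 mol O.
Total oxygen = 2.92920 mol. Normalization factor = 8/2.92920 = 2.73112.
Al per 8 O = 0.60160 × 2.73112 = 1.643.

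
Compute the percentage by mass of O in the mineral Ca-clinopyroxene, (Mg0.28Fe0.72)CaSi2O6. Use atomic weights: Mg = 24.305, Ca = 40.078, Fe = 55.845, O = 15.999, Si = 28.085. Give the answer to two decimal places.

40.12 mass %

Formula mass = 0.28·24.305 + 0.72·55.845 + 1·40.078 + 2·28.085 + 6·15.999 = 239.256 g/mol, of which 95.994 g is O.
So O makes up 95.994/239.256 = 0.4012 of the mass, i.e. 40.12%.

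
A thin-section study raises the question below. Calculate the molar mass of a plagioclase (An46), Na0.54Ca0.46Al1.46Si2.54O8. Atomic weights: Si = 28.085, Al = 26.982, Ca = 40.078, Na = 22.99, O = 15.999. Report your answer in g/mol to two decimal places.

269.57 g/mol

M = 0.54·22.99 + 0.46·40.078 + 1.46·26.982 + 2.54·28.085 + 8·15.999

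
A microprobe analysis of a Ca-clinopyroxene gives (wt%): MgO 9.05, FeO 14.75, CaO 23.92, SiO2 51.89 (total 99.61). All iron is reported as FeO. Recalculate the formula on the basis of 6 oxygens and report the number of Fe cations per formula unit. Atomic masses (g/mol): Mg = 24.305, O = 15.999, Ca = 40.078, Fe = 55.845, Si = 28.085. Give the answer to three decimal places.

9.05 wt% MgO ÷ 40.304 g/mol = 0.22454 mol, giving 0.22454 Mg and 0.22454 O.
14.75 wt% FeO ÷ 71.844 g/mol = 0.20531 mol, giving 0.20531 Fe and 0.20531 O.
23.92 wt% CaO ÷ 56.077 g/mol = 0.42656 mol, giving 0.42656 Ca and 0.42656 O.
51.89 wt% SiO2 ÷ 60.083 g/mol = 0.86364 mol, giving 0.86364 Si and 1.72728 O.
Oxygen sums to 2.58369; scaling by 6/2.58369 = 2.32226 puts the formula on 6 O.
Fe: 0.20531 × 2.32226 = 0.477 atoms per formula unit.

0.477 Fe apfu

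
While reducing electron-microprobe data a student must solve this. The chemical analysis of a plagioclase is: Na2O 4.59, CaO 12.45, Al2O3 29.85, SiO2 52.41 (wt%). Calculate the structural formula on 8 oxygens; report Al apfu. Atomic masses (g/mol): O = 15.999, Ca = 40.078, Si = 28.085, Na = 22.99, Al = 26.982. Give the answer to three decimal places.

Na2O (M=61.979): mol = 0.07406; Na = 0.14812, O = 0.07406.
CaO (M=56.077): mol = 0.22202; Ca = 0.22202, O = 0.22202.
Al2O3 (M=101.961): mol = 0.29276; Al = 0.58552, O = 0.87828.
SiO2 (M=60.083): mol = 0.87229; Si = 0.87229, O = 1.74458.
ΣO = 2.91894; factor = 8/ΣO = 2.74072.
Al apfu = 0.58552 × 2.74072 = 1.605.

1.605 Al apfu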